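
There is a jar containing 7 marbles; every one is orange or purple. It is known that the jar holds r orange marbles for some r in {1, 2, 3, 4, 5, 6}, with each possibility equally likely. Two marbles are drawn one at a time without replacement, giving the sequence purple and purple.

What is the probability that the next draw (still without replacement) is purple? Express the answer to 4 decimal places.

The likelihood of the observed sequence under each hypothesis: P(data | r = 1) = (6/7)(5/6) = 5/7; P(data | r = 2) = (5/7)(4/6) = 10/21; P(data | r = 3) = (4/7)(3/6) = 2/7; P(data | r = 4) = (3/7)(2/6) = 1/7; P(data | r = 5) = (2/7)(1/6) = 1/21; P(data | r = 6) = (1/7)(0/6) = 0.
Weighting by the prior gives 1/6 · 5/7 = 5/42, 1/6 · 10/21 = 5/63, 1/6 · 2/7 = 1/21, 1/6 · 1/7 = 1/42, 1/6 · 1/21 = 1/126, 1/6 · 0 = 0; these sum to 5/18.
The posterior is then P(r = 1 | data) = 3/7, P(r = 2 | data) = 2/7, P(r = 3 | data) = 6/35, P(r = 4 | data) = 3/35, P(r = 5 | data) = 1/35, P(r = 6 | data) = 0.
The predictive probability is P(purple next | data) = (4/5)(3/7) + (3/5)(2/7) + (2/5)(6/35) + (1/5)(3/35) + (0)(1/35) = 3/5.

0.6000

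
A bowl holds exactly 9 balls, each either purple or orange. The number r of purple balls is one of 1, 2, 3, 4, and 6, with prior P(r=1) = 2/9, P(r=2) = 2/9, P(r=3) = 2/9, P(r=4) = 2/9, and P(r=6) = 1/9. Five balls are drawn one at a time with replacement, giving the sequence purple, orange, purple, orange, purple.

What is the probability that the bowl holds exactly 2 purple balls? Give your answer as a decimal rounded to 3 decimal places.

Under each hypothesis, the probability of the observed sequence is: P(data | r = 1) = (1/9)(8/9)(1/9)(8/9)(1/9) = 0.0010838; P(data | r = 2) = (2/9)(7/9)(2/9)(7/9)(2/9) = 0.0066386; P(data | r = 3) = (3/9)(6/9)(3/9)(6/9)(3/9) = 0.016461; P(data | r = 4) = (4/9)(5/9)(4/9)(5/9)(4/9) = 0.027096; P(data | r = 6) = (6/9)(3/9)(6/9)(3/9)(6/9) = 0.032922.
Multiplying each by its prior: 2/9 · 0.0010838 = 0.00024085, 2/9 · 0.0066386 = 0.0014752, 2/9 · 0.016461 = 0.003658, 2/9 · 0.027096 = 0.0060214, 1/9 · 0.032922 = 0.003658; with total 0.015053.
Hence P(r = 2 | data) = (0.0014752) / (0.015053) = 0.098.

0.098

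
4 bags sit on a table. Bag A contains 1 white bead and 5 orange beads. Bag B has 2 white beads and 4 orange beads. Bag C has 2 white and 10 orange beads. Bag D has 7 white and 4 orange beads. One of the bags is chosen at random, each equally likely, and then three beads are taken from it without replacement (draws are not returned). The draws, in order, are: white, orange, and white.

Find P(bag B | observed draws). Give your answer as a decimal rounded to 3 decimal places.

0.265

Under each hypothesis, the probability of the observed sequence is: P(data | bag A) = (1/6)(5/5)(0/4) = 0; P(data | bag B) = (2/6)(4/5)(1/4) = 0.066667; P(data | bag C) = (2/12)(10/11)(1/10) = 0.015152; P(data | bag D) = (7/11)(4/10)(6/9) = 0.1697.
The prior-weighted likelihoods are 1/4 · 0 = 0, 1/4 · 0.066667 = 0.016667, 1/4 · 0.015152 = 0.0037879, 1/4 · 0.1697 = 0.042424; summing to 0.062879.
Therefore the posterior P(bag B | data) = (0.016667) / (0.062879) = 0.26506.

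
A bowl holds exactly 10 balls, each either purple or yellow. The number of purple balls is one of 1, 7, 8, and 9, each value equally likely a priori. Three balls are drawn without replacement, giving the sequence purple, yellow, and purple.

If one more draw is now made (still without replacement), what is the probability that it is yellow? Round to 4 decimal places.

0.1677

Under each hypothesis, the probability of the observed sequence is: P(data | r = 1) = (1/10)(9/9)(0/8) = 0; P(data | r = 7) = (7/10)(3/9)(6/8) = 7/40; P(data | r = 8) = (8/10)(2/9)(7/8) = 7/45; P(data | r = 9) = (9/10)(1/9)(8/8) = 1/10.
The prior-weighted likelihoods are 1/4 · 0 = 0, 1/4 · 7/40 = 7/160, 1/4 · 7/45 = 7/180, 1/4 · 1/10 = 1/40; summing to 31/288.
Dividing through by the total gives posterior P(r = 1 | data) = 0, P(r = 7 | data) = 63/155, P(r = 8 | data) = 56/155, P(r = 9 | data) = 36/155.
Averaging over the posterior, P(yellow next | data) = (2/7)(63/155) + (1/7)(56/155) + (0)(36/155) = 26/155.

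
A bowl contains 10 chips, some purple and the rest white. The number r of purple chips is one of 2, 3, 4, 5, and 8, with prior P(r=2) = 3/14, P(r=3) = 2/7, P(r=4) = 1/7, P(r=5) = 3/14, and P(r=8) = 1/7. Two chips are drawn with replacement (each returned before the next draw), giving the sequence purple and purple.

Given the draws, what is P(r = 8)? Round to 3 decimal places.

Compute the likelihood of the observed sequence for each case: P(data | r = 2) = (2/10)(2/10) = 0.04; P(data | r = 3) = (3/10)(3/10) = 0.09; P(data | r = 4) = (4/10)(4/10) = 0.16; P(data | r = 5) = (5/10)(5/10) = 0.25; P(data | r = 8) = (8/10)(8/10) = 0.64.
Multiplying each by its prior: 3/14 · 0.04 = 0.0085714, 2/7 · 0.09 = 0.025714, 1/7 · 0.16 = 0.022857, 3/14 · 0.25 = 0.053571, 1/7 · 0.64 = 0.091429; summing to 0.20214.
Hence P(r = 8 | data) = (0.091429) / (0.20214) = 0.4523.

0.452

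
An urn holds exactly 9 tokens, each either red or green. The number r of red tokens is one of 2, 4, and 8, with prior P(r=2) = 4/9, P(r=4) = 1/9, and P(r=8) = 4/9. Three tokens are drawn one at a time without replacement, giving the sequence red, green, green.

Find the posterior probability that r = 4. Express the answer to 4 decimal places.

Compute the likelihood of the observed sequence for each case: P(data | r = 2) = (2/9)(7/8)(6/7) = 1/6; P(data | r = 4) = (4/9)(5/8)(4/7) = 10/63; P(data | r = 8) = (8/9)(1/8)(0/7) = 0.
Multiplying each by its prior: 4/9 · 1/6 = 2/27, 1/9 · 10/63 = 10/567, 4/9 · 0 = 0; summing to 52/567.
Therefore the posterior P(r = 4 | data) = (10/567) / (52/567) = 5/26.

0.1923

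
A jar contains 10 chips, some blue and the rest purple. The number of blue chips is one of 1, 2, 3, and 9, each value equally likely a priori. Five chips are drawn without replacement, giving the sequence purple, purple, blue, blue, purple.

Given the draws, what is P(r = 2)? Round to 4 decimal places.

Under each hypothesis, the probability of the observed sequence is: P(data | r = 1) = (9/10)(8/9)(1/8)(0/7) = 0; P(data | r = 2) = (8/10)(7/9)(2/8)(1/7)(6/6) = 0.022222; P(data | r = 3) = (7/10)(6/9)(3/8)(2/7)(5/6) = 0.041667; P(data | r = 9) = (1/10)(0/9) = 0.
Weighting by the prior gives 1/4 · 0 = 0, 1/4 · 0.022222 = 0.0055556, 1/4 · 0.041667 = 0.010417, 1/4 · 0 = 0; summing to 0.015972.
So P(r = 2 | data) = (0.0055556) / (0.015972) = 0.34783.

0.3478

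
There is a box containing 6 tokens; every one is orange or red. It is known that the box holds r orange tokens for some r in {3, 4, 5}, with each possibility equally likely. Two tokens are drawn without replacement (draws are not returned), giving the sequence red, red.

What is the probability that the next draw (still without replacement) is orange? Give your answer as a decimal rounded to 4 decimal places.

0.8125

Under each hypothesis, the probability of the observed sequence is: P(data | r = 3) = (3/6)(2/5) = 1/5; P(data | r = 4) = (2/6)(1/5) = 1/15; P(data | r = 5) = (1/6)(0/5) = 0.
Multiplying each by its prior: 1/3 · 1/5 = 1/15, 1/3 · 1/15 = 1/45, 1/3 · 0 = 0; summing to 4/45.
The posterior is then P(r = 3 | data) = 3/4, P(r = 4 | data) = 1/4, P(r = 5 | data) = 0.
The predictive probability is P(orange next | data) = (3/4)(3/4) + (1)(1/4) = 13/16.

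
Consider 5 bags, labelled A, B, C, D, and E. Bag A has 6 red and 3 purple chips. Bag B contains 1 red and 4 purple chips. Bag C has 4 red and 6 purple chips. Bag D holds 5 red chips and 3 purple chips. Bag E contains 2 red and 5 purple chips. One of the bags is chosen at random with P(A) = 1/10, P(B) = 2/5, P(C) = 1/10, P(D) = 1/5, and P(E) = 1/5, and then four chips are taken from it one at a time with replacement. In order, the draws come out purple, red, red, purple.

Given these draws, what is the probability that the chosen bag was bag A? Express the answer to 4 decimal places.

0.1227

The likelihood of the observed sequence under each hypothesis: P(data | bag A) = (3/9)(6/9)(6/9)(3/9) = 0.049383; P(data | bag B) = (4/5)(1/5)(1/5)(4/5) = 0.0256; P(data | bag C) = (6/10)(4/10)(4/10)(6/10) = 0.0576; P(data | bag D) = (3/8)(5/8)(5/8)(3/8) = 0.054932; P(data | bag E) = (5/7)(2/7)(2/7)(5/7) = 0.041649.
The prior-weighted likelihoods are 1/10 · 0.049383 = 0.0049383, 2/5 · 0.0256 = 0.01024, 1/10 · 0.0576 = 0.00576, 1/5 · 0.054932 = 0.010986, 1/5 · 0.041649 = 0.0083299; with total 0.040254.
By Bayes' rule, P(bag A | data) = (0.0049383) / (0.040254) = 0.12268.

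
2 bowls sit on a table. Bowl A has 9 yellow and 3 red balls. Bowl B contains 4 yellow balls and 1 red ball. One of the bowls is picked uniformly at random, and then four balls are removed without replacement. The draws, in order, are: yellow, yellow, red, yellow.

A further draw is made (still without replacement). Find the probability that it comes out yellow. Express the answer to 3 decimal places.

0.903

For each hypothesis, P(data | H) works out to: P(data | bowl A) = (9/12)(8/11)(3/10)(7/9) = 7/55; P(data | bowl B) = (4/5)(3/4)(1/3)(2/2) = 1/5.
Multiplying each by its prior: 1/2 · 7/55 = 7/110, 1/2 · 1/5 = 1/10; summing to 9/55.
Dividing through by the total gives posterior P(bowl A | data) = 7/18, P(bowl B | data) = 11/18.
So P(yellow next | data) = Σ P(yellow next | H) P(H | data) = (3/4)(7/18) + (1)(11/18) = 65/72.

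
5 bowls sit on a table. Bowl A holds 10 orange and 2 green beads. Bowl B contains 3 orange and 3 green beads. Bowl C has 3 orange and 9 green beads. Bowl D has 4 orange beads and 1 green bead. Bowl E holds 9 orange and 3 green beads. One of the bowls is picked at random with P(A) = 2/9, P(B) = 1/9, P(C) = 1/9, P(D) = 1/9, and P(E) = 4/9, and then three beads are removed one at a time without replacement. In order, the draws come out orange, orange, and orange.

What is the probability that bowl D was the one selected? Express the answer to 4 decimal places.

0.1302

The likelihood of the observed sequence under each hypothesis: P(data | bowl A) = (10/12)(9/11)(8/10) = 0.54545; P(data | bowl B) = (3/6)(2/5)(1/4) = 0.05; P(data | bowl C) = (3/12)(2/11)(1/10) = 0.0045455; P(data | bowl D) = (4/5)(3/4)(2/3) = 0.4; P(data | bowl E) = (9/12)(8/11)(7/10) = 0.38182.
Multiplying each by its prior: 2/9 · 0.54545 = 0.12121, 1/9 · 0.05 = 0.0055556, 1/9 · 0.0045455 = 0.00050505, 1/9 · 0.4 = 0.044444, 4/9 · 0.38182 = 0.1697; with total 0.34141.
Therefore the posterior P(bowl D | data) = (0.044444) / (0.34141) = 0.13018.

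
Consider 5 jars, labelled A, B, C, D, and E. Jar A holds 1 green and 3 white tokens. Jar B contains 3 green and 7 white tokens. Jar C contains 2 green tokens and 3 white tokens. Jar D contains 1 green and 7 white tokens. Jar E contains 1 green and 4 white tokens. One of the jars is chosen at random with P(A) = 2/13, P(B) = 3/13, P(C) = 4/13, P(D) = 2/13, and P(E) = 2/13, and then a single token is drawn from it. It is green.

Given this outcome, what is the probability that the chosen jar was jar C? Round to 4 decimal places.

0.4384

Compute the likelihood of this draw for each case: P(data | jar A) = (1/4) = 1/4; P(data | jar B) = (3/10) = 3/10; P(data | jar C) = (2/5) = 2/5; P(data | jar D) = (1/8) = 1/8; P(data | jar E) = (1/5) = 1/5.
Weighting by the prior gives 2/13 · 1/4 = 1/26, 3/13 · 3/10 = 9/130, 4/13 · 2/5 = 8/65, 2/13 · 1/8 = 1/52, 2/13 · 1/5 = 2/65; with total 73/260.
So P(jar C | data) = (8/65) / (73/260) = 32/73.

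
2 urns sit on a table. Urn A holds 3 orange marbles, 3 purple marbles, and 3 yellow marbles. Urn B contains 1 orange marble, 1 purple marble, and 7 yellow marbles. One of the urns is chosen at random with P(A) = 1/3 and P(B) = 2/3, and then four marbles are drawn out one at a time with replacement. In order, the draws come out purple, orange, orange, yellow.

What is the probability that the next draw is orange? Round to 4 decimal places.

0.3006

The likelihood of the observed sequence under each hypothesis: P(data | urn A) = (3/9)(3/9)(3/9)(3/9) = 0.012346; P(data | urn B) = (1/9)(1/9)(1/9)(7/9) = 0.0010669.
The prior-weighted likelihoods are 1/3 · 0.012346 = 0.0041152, 2/3 · 0.0010669 = 0.00071127; these sum to 0.0048265.
Dividing through by the total gives posterior P(urn A | data) = 0.85263, P(urn B | data) = 0.14737.
So P(orange next | data) = Σ P(orange next | H) P(H | data) = (1/3)(0.85263) + (1/9)(0.14737) = 0.30058.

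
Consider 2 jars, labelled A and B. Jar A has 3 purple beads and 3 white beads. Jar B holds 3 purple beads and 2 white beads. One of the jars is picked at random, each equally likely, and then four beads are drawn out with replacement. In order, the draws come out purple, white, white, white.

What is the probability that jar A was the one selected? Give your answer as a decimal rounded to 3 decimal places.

The likelihood of the observed sequence under each hypothesis: P(data | jar A) = (3/6)(3/6)(3/6)(3/6) = 0.0625; P(data | jar B) = (3/5)(2/5)(2/5)(2/5) = 0.0384.
Multiplying each by its prior: 1/2 · 0.0625 = 0.03125, 1/2 · 0.0384 = 0.0192; these sum to 0.05045.
Therefore the posterior P(jar A | data) = (0.03125) / (0.05045) = 0.61943.

0.619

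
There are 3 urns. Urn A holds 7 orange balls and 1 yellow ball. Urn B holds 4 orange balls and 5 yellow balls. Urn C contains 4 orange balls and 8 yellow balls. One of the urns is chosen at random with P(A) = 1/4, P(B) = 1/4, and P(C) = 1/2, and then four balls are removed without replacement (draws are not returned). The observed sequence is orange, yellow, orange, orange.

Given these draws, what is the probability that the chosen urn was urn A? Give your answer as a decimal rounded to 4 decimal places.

0.6345

Under each hypothesis, the probability of the observed sequence is: P(data | urn A) = (7/8)(1/7)(6/6)(5/5) = 0.125; P(data | urn B) = (4/9)(5/8)(3/7)(2/6) = 0.039683; P(data | urn C) = (4/12)(8/11)(3/10)(2/9) = 0.016162.
Weighting by the prior gives 1/4 · 0.125 = 0.03125, 1/4 · 0.039683 = 0.0099206, 1/2 · 0.016162 = 0.0080808; summing to 0.049251.
By Bayes' rule, P(urn A | data) = (0.03125) / (0.049251) = 0.6345.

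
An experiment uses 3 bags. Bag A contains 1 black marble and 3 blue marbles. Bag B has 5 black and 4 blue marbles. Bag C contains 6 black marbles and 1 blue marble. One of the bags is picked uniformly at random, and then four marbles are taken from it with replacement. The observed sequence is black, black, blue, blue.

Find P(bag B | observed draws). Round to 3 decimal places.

0.549

For each hypothesis, P(data | H) works out to: P(data | bag A) = (1/4)(1/4)(3/4)(3/4) = 0.035156; P(data | bag B) = (5/9)(5/9)(4/9)(4/9) = 0.060966; P(data | bag C) = (6/7)(6/7)(1/7)(1/7) = 0.014994.
The prior-weighted likelihoods are 1/3 · 0.035156 = 0.011719, 1/3 · 0.060966 = 0.020322, 1/3 · 0.014994 = 0.0049979; summing to 0.037039.
So P(bag B | data) = (0.020322) / (0.037039) = 0.54867.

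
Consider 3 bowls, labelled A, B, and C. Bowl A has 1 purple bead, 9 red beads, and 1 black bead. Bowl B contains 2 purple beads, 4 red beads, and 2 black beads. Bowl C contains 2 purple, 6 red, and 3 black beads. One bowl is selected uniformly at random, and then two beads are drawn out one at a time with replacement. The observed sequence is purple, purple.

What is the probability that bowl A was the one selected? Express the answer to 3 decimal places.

0.080

For each hypothesis, P(data | H) works out to: P(data | bowl A) = (1/11)(1/11) = 0.0082645; P(data | bowl B) = (2/8)(2/8) = 0.0625; P(data | bowl C) = (2/11)(2/11) = 0.033058.
Weighting by the prior gives 1/3 · 0.0082645 = 0.0027548, 1/3 · 0.0625 = 0.020833, 1/3 · 0.033058 = 0.011019; with total 0.034607.
So P(bowl A | data) = (0.0027548) / (0.034607) = 0.079602.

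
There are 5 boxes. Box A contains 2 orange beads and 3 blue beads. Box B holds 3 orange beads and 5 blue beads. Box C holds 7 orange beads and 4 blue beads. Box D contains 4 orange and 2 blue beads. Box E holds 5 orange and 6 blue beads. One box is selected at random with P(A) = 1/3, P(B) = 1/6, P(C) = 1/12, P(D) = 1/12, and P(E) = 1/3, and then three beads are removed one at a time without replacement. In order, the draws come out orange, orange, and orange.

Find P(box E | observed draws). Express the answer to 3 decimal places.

0.351

For each hypothesis, P(data | H) works out to: P(data | box A) = (2/5)(1/4)(0/3) = 0; P(data | box B) = (3/8)(2/7)(1/6) = 0.017857; P(data | box C) = (7/11)(6/10)(5/9) = 0.21212; P(data | box D) = (4/6)(3/5)(2/4) = 0.2; P(data | box E) = (5/11)(4/10)(3/9) = 0.060606.
Weighting by the prior gives 1/3 · 0 = 0, 1/6 · 0.017857 = 0.0029762, 1/12 · 0.21212 = 0.017677, 1/12 · 0.2 = 0.016667, 1/3 · 0.060606 = 0.020202; these sum to 0.057522.
Therefore the posterior P(box E | data) = (0.020202) / (0.057522) = 0.35121.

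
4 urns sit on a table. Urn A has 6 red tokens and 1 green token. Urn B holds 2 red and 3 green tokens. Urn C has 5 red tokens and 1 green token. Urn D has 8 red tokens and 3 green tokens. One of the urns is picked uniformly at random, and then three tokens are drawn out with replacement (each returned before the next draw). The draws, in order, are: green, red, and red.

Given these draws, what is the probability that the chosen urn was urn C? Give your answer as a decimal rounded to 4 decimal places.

0.2511

Compute the likelihood of the observed sequence for each case: P(data | urn A) = (1/7)(6/7)(6/7) = 0.10496; P(data | urn B) = (3/5)(2/5)(2/5) = 0.096; P(data | urn C) = (1/6)(5/6)(5/6) = 0.11574; P(data | urn D) = (3/11)(8/11)(8/11) = 0.14425.
Multiplying each by its prior: 1/4 · 0.10496 = 0.026239, 1/4 · 0.096 = 0.024, 1/4 · 0.11574 = 0.028935, 1/4 · 0.14425 = 0.036063; with total 0.11524.
So P(urn C | data) = (0.028935) / (0.11524) = 0.25109.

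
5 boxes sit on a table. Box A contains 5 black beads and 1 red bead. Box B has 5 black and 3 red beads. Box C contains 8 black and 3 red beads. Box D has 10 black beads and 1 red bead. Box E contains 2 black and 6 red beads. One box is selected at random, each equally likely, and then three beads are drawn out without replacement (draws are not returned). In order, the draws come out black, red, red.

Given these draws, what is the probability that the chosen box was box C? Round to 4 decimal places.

0.1533

For each hypothesis, P(data | H) works out to: P(data | box A) = (5/6)(1/5)(0/4) = 0; P(data | box B) = (5/8)(3/7)(2/6) = 0.089286; P(data | box C) = (8/11)(3/10)(2/9) = 0.048485; P(data | box D) = (10/11)(1/10)(0/9) = 0; P(data | box E) = (2/8)(6/7)(5/6) = 0.17857.
Weighting by the prior gives 1/5 · 0 = 0, 1/5 · 0.089286 = 0.017857, 1/5 · 0.048485 = 0.009697, 1/5 · 0 = 0, 1/5 · 0.17857 = 0.035714; summing to 0.063268.
By Bayes' rule, P(box C | data) = (0.009697) / (0.063268) = 0.15327.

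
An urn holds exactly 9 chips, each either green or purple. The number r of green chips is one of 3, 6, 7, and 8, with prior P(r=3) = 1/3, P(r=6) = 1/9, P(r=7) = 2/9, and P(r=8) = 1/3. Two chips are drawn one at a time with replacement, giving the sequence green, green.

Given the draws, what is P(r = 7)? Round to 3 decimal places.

The likelihood of the observed sequence under each hypothesis: P(data | r = 3) = (3/9)(3/9) = 1/9; P(data | r = 6) = (6/9)(6/9) = 4/9; P(data | r = 7) = (7/9)(7/9) = 49/81; P(data | r = 8) = (8/9)(8/9) = 64/81.
Weighting by the prior gives 1/3 · 1/9 = 1/27, 1/9 · 4/9 = 4/81, 2/9 · 49/81 = 98/729, 1/3 · 64/81 = 64/243; with total 353/729.
Therefore the posterior P(r = 7 | data) = (98/729) / (353/729) = 98/353.

0.278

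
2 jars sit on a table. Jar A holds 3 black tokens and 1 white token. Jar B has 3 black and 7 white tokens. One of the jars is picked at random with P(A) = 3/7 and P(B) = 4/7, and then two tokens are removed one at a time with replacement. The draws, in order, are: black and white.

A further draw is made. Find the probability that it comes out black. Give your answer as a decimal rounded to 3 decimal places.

The likelihood of the observed sequence under each hypothesis: P(data | jar A) = (3/4)(1/4) = 0.1875; P(data | jar B) = (3/10)(7/10) = 0.21.
Multiplying each by its prior: 3/7 · 0.1875 = 0.080357, 4/7 · 0.21 = 0.12; these sum to 0.20036.
The posterior is then P(jar A | data) = 0.40107, P(jar B | data) = 0.59893.
So P(black next | data) = Σ P(black next | H) P(H | data) = (3/4)(0.40107) + (3/10)(0.59893) = 0.48048.

0.480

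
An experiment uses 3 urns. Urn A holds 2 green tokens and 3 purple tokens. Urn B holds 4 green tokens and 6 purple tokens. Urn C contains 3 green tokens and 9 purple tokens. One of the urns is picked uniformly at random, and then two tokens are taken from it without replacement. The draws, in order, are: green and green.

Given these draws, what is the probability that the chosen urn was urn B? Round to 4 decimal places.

The likelihood of the observed sequence under each hypothesis: P(data | urn A) = (2/5)(1/4) = 1/10; P(data | urn B) = (4/10)(3/9) = 2/15; P(data | urn C) = (3/12)(2/11) = 1/22.
The prior-weighted likelihoods are 1/3 · 1/10 = 1/30, 1/3 · 2/15 = 2/45, 1/3 · 1/22 = 1/66; summing to 46/495.
Therefore the posterior P(urn B | data) = (2/45) / (46/495) = 11/23.

0.4783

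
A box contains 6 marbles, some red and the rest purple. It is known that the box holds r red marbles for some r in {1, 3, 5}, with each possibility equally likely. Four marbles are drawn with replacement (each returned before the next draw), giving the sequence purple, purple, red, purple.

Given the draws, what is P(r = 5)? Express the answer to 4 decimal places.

For each hypothesis, P(data | H) works out to: P(data | r = 1) = (5/6)(5/6)(1/6)(5/6) = 0.096451; P(data | r = 3) = (3/6)(3/6)(3/6)(3/6) = 0.0625; P(data | r = 5) = (1/6)(1/6)(5/6)(1/6) = 0.003858.
Multiplying each by its prior: 1/3 · 0.096451 = 0.03215, 1/3 · 0.0625 = 0.020833, 1/3 · 0.003858 = 0.001286; with total 0.05427.
By Bayes' rule, P(r = 5 | data) = (0.001286) / (0.05427) = 0.023697.

0.0237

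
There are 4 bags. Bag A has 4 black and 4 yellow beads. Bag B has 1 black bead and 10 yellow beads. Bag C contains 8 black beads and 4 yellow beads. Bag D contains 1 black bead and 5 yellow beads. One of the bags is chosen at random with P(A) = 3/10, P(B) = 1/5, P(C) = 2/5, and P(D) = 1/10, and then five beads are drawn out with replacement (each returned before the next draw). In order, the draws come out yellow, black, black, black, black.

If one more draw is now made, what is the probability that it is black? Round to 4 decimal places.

Under each hypothesis, the probability of the observed sequence is: P(data | bag A) = (4/8)(4/8)(4/8)(4/8)(4/8) = 0.03125; P(data | bag B) = (10/11)(1/11)(1/11)(1/11)(1/11) = 6.2092e-05; P(data | bag C) = (4/12)(8/12)(8/12)(8/12)(8/12) = 0.065844; P(data | bag D) = (5/6)(1/6)(1/6)(1/6)(1/6) = 0.000643.
Multiplying each by its prior: 3/10 · 0.03125 = 0.009375, 1/5 · 6.2092e-05 = 1.2418e-05, 2/5 · 0.065844 = 0.026337, 1/10 · 0.000643 = 6.43e-05; these sum to 0.035789.
Dividing through by the total gives posterior P(bag A | data) = 0.26195, P(bag B | data) = 0.00034699, P(bag C | data) = 0.73591, P(bag D | data) = 0.0017966.
Averaging over the posterior, P(black next | data) = (1/2)(0.26195) + (1/11)(0.00034699) + (2/3)(0.73591) + (1/6)(0.0017966) = 0.62191.

0.6219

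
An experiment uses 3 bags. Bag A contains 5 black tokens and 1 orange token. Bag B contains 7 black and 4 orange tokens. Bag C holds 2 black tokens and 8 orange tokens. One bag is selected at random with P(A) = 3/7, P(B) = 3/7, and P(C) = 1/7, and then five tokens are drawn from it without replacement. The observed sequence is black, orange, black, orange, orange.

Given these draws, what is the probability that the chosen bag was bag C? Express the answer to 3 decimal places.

0.289

For each hypothesis, P(data | H) works out to: P(data | bag A) = (5/6)(1/5)(4/4)(0/3) = 0; P(data | bag B) = (7/11)(4/10)(6/9)(3/8)(2/7) = 0.018182; P(data | bag C) = (2/10)(8/9)(1/8)(7/7)(6/6) = 0.022222.
The prior-weighted likelihoods are 3/7 · 0 = 0, 3/7 · 0.018182 = 0.0077922, 1/7 · 0.022222 = 0.0031746; summing to 0.010967.
So P(bag C | data) = (0.0031746) / (0.010967) = 0.28947.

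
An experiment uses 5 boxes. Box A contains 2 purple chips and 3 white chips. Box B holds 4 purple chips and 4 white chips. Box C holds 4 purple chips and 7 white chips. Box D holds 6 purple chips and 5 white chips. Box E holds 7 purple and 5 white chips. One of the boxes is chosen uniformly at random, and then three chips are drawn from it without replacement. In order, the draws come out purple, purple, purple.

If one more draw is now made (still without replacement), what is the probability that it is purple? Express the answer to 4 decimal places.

0.3550

Compute the likelihood of the observed sequence for each case: P(data | box A) = (2/5)(1/4)(0/3) = 0; P(data | box B) = (4/8)(3/7)(2/6) = 0.071429; P(data | box C) = (4/11)(3/10)(2/9) = 0.024242; P(data | box D) = (6/11)(5/10)(4/9) = 0.12121; P(data | box E) = (7/12)(6/11)(5/10) = 0.15909.
Weighting by the prior gives 1/5 · 0 = 0, 1/5 · 0.071429 = 0.014286, 1/5 · 0.024242 = 0.0048485, 1/5 · 0.12121 = 0.024242, 1/5 · 0.15909 = 0.031818; these sum to 0.075195.
Normalising, the posterior is P(box A | data) = 0, P(box B | data) = 0.18998, P(box C | data) = 0.064479, P(box D | data) = 0.32239, P(box E | data) = 0.42314.
The predictive probability is P(purple next | data) = (1/5)(0.18998) + (1/8)(0.064479) + (3/8)(0.32239) + (4/9)(0.42314) = 0.35502.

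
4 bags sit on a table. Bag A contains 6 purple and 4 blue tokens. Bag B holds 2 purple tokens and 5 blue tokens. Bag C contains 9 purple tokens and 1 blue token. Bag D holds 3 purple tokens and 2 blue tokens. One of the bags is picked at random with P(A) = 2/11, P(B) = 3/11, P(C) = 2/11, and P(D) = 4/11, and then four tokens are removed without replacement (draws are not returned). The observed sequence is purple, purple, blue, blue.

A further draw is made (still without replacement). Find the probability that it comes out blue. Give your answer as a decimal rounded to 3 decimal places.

0.278

The likelihood of the observed sequence under each hypothesis: P(data | bag A) = (6/10)(5/9)(4/8)(3/7) = 1/14; P(data | bag B) = (2/7)(1/6)(5/5)(4/4) = 1/21; P(data | bag C) = (9/10)(8/9)(1/8)(0/7) = 0; P(data | bag D) = (3/5)(2/4)(2/3)(1/2) = 1/10.
Multiplying each by its prior: 2/11 · 1/14 = 1/77, 3/11 · 1/21 = 1/77, 2/11 · 0 = 0, 4/11 · 1/10 = 2/55; summing to 24/385.
Dividing through by the total gives posterior P(bag A | data) = 5/24, P(bag B | data) = 5/24, P(bag C | data) = 0, P(bag D | data) = 7/12.
Averaging over the posterior, P(blue next | data) = (1/3)(5/24) + (1)(5/24) + (0)(7/12) = 5/18.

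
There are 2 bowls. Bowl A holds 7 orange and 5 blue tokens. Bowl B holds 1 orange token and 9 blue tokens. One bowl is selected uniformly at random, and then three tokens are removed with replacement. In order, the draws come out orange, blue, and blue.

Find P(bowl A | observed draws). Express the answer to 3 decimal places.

0.556

Compute the likelihood of the observed sequence for each case: P(data | bowl A) = (7/12)(5/12)(5/12) = 0.10127; P(data | bowl B) = (1/10)(9/10)(9/10) = 0.081.
The prior-weighted likelihoods are 1/2 · 0.10127 = 0.050637, 1/2 · 0.081 = 0.0405; with total 0.091137.
Hence P(bowl A | data) = (0.050637) / (0.091137) = 0.55561.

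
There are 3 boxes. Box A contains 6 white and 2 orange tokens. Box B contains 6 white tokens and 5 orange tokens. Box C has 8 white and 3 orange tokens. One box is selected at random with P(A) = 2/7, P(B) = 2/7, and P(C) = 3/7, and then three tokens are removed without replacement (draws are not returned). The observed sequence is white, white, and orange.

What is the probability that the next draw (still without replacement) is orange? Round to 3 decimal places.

The likelihood of the observed sequence under each hypothesis: P(data | box A) = (6/8)(5/7)(2/6) = 0.17857; P(data | box B) = (6/11)(5/10)(5/9) = 0.15152; P(data | box C) = (8/11)(7/10)(3/9) = 0.1697.
The prior-weighted likelihoods are 2/7 · 0.17857 = 0.05102, 2/7 · 0.15152 = 0.04329, 3/7 · 0.1697 = 0.072727; summing to 0.16704.
Dividing through by the total gives posterior P(box A | data) = 0.30544, P(box B | data) = 0.25916, P(box C | data) = 0.43539.
Averaging over the posterior, P(orange next | data) = (1/5)(0.30544) + (1/2)(0.25916) + (1/4)(0.43539) = 0.29952.

0.300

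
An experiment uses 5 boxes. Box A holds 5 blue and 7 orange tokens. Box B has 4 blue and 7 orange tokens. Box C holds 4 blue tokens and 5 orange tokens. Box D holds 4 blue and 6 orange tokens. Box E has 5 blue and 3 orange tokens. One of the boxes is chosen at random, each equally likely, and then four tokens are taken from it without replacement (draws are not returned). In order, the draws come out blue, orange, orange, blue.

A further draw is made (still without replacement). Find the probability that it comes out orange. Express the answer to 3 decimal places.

0.569

For each hypothesis, P(data | H) works out to: P(data | box A) = (5/12)(7/11)(6/10)(4/9) = 0.070707; P(data | box B) = (4/11)(7/10)(6/9)(3/8) = 0.063636; P(data | box C) = (4/9)(5/8)(4/7)(3/6) = 0.079365; P(data | box D) = (4/10)(6/9)(5/8)(3/7) = 0.071429; P(data | box E) = (5/8)(3/7)(2/6)(4/5) = 0.071429.
Weighting by the prior gives 1/5 · 0.070707 = 0.014141, 1/5 · 0.063636 = 0.012727, 1/5 · 0.079365 = 0.015873, 1/5 · 0.071429 = 0.014286, 1/5 · 0.071429 = 0.014286; summing to 0.071313.
Normalising, the posterior is P(box A | data) = 0.1983, P(box B | data) = 0.17847, P(box C | data) = 0.22258, P(box D | data) = 0.20032, P(box E | data) = 0.20032.
Averaging over the posterior, P(orange next | data) = (5/8)(0.1983) + (5/7)(0.17847) + (3/5)(0.22258) + (2/3)(0.20032) + (1/4)(0.20032) = 0.5686.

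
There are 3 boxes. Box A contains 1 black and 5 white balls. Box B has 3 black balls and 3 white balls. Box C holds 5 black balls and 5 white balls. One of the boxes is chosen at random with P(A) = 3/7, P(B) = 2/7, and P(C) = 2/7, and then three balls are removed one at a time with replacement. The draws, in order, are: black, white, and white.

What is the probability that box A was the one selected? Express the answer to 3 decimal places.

The likelihood of the observed sequence under each hypothesis: P(data | box A) = (1/6)(5/6)(5/6) = 25/216; P(data | box B) = (3/6)(3/6)(3/6) = 1/8; P(data | box C) = (5/10)(5/10)(5/10) = 1/8.
Weighting by the prior gives 3/7 · 25/216 = 25/504, 2/7 · 1/8 = 1/28, 2/7 · 1/8 = 1/28; summing to 61/504.
Therefore the posterior P(box A | data) = (25/504) / (61/504) = 25/61.

0.410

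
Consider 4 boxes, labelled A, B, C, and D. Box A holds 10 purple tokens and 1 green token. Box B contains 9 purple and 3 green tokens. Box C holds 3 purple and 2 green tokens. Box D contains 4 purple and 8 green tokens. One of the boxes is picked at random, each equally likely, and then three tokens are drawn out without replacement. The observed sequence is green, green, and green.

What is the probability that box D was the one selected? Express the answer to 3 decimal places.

The likelihood of the observed sequence under each hypothesis: P(data | box A) = (1/11)(0/10) = 0; P(data | box B) = (3/12)(2/11)(1/10) = 1/220; P(data | box C) = (2/5)(1/4)(0/3) = 0; P(data | box D) = (8/12)(7/11)(6/10) = 14/55.
The prior-weighted likelihoods are 1/4 · 0 = 0, 1/4 · 1/220 = 1/880, 1/4 · 0 = 0, 1/4 · 14/55 = 7/110; summing to 57/880.
Hence P(box D | data) = (7/110) / (57/880) = 56/57.

0.982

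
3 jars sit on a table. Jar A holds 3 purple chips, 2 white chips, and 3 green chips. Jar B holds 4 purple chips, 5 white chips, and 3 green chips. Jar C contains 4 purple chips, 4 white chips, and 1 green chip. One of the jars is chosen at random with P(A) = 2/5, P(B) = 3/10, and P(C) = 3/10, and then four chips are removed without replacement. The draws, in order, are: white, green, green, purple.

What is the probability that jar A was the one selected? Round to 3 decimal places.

0.739

For each hypothesis, P(data | H) works out to: P(data | jar A) = (2/8)(3/7)(2/6)(3/5) = 0.021429; P(data | jar B) = (5/12)(3/11)(2/10)(4/9) = 0.010101; P(data | jar C) = (4/9)(1/8)(0/7) = 0.
Multiplying each by its prior: 2/5 · 0.021429 = 0.0085714, 3/10 · 0.010101 = 0.0030303, 3/10 · 0 = 0; with total 0.011602.
By Bayes' rule, P(jar A | data) = (0.0085714) / (0.011602) = 0.73881.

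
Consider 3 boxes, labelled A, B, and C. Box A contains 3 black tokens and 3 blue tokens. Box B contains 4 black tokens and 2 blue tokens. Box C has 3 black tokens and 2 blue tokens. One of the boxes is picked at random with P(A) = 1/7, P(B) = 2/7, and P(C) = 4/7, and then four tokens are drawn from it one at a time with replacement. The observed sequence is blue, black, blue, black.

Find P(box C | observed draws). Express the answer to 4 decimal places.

0.5883

For each hypothesis, P(data | H) works out to: P(data | box A) = (3/6)(3/6)(3/6)(3/6) = 0.0625; P(data | box B) = (2/6)(4/6)(2/6)(4/6) = 0.049383; P(data | box C) = (2/5)(3/5)(2/5)(3/5) = 0.0576.
The prior-weighted likelihoods are 1/7 · 0.0625 = 0.0089286, 2/7 · 0.049383 = 0.014109, 4/7 · 0.0576 = 0.032914; with total 0.055952.
Therefore the posterior P(box C | data) = (0.032914) / (0.055952) = 0.58826.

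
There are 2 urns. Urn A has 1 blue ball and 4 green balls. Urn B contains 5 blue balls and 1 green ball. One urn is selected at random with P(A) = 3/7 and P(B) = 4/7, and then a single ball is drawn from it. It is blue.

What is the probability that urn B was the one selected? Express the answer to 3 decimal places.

0.847

Compute the likelihood of this draw for each case: P(data | urn A) = (1/5) = 1/5; P(data | urn B) = (5/6) = 5/6.
Weighting by the prior gives 3/7 · 1/5 = 3/35, 4/7 · 5/6 = 10/21; these sum to 59/105.
By Bayes' rule, P(urn B | data) = (10/21) / (59/105) = 50/59.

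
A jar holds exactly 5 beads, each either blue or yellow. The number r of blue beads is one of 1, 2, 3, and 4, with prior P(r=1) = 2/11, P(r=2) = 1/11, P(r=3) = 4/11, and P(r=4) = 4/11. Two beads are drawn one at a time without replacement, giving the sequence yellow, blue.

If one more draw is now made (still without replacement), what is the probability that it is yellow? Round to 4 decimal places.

Compute the likelihood of the observed sequence for each case: P(data | r = 1) = (4/5)(1/4) = 1/5; P(data | r = 2) = (3/5)(2/4) = 3/10; P(data | r = 3) = (2/5)(3/4) = 3/10; P(data | r = 4) = (1/5)(4/4) = 1/5.
Weighting by the prior gives 2/11 · 1/5 = 2/55, 1/11 · 3/10 = 3/110, 4/11 · 3/10 = 6/55, 4/11 · 1/5 = 4/55; summing to 27/110.
Normalising, the posterior is P(r = 1 | data) = 4/27, P(r = 2 | data) = 1/9, P(r = 3 | data) = 4/9, P(r = 4 | data) = 8/27.
The predictive probability is P(yellow next | data) = (1)(4/27) + (2/3)(1/9) + (1/3)(4/9) + (0)(8/27) = 10/27.

0.3704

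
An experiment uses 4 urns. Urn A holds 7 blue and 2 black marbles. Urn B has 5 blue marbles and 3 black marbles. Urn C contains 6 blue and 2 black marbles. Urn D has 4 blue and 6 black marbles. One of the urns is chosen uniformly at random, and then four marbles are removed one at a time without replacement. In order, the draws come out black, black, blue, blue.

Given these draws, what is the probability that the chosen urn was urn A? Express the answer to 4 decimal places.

0.1346

The likelihood of the observed sequence under each hypothesis: P(data | urn A) = (2/9)(1/8)(7/7)(6/6) = 1/36; P(data | urn B) = (3/8)(2/7)(5/6)(4/5) = 1/14; P(data | urn C) = (2/8)(1/7)(6/6)(5/5) = 1/28; P(data | urn D) = (6/10)(5/9)(4/8)(3/7) = 1/14.
The prior-weighted likelihoods are 1/4 · 1/36 = 1/144, 1/4 · 1/14 = 1/56, 1/4 · 1/28 = 1/112, 1/4 · 1/14 = 1/56; these sum to 13/252.
So P(urn A | data) = (1/144) / (13/252) = 7/52.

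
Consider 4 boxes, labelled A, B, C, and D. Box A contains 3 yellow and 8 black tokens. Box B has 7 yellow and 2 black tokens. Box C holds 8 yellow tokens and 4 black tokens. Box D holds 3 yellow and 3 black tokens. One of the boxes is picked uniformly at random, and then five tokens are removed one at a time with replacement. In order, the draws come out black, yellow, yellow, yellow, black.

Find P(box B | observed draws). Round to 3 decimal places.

0.237

The likelihood of the observed sequence under each hypothesis: P(data | box A) = (8/11)(3/11)(3/11)(3/11)(8/11) = 0.01073; P(data | box B) = (2/9)(7/9)(7/9)(7/9)(2/9) = 0.023235; P(data | box C) = (4/12)(8/12)(8/12)(8/12)(4/12) = 0.032922; P(data | box D) = (3/6)(3/6)(3/6)(3/6)(3/6) = 0.03125.
The prior-weighted likelihoods are 1/4 · 0.01073 = 0.0026824, 1/4 · 0.023235 = 0.0058087, 1/4 · 0.032922 = 0.0082305, 1/4 · 0.03125 = 0.0078125; with total 0.024534.
Hence P(box B | data) = (0.0058087) / (0.024534) = 0.23676.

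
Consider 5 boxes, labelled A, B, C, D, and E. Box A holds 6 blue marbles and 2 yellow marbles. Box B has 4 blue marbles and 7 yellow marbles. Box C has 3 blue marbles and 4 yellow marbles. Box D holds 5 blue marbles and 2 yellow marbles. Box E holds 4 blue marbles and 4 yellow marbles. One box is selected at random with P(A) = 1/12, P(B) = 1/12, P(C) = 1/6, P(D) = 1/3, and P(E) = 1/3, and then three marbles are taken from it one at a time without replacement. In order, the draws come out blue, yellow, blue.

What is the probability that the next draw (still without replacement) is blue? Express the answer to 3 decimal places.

0.559

For each hypothesis, P(data | H) works out to: P(data | box A) = (6/8)(2/7)(5/6) = 0.17857; P(data | box B) = (4/11)(7/10)(3/9) = 0.084848; P(data | box C) = (3/7)(4/6)(2/5) = 0.11429; P(data | box D) = (5/7)(2/6)(4/5) = 0.19048; P(data | box E) = (4/8)(4/7)(3/6) = 0.14286.
The prior-weighted likelihoods are 1/12 · 0.17857 = 0.014881, 1/12 · 0.084848 = 0.0070707, 1/6 · 0.11429 = 0.019048, 1/3 · 0.19048 = 0.063492, 1/3 · 0.14286 = 0.047619; these sum to 0.15211.
The posterior is then P(box A | data) = 0.09783, P(box B | data) = 0.046484, P(box C | data) = 0.12522, P(box D | data) = 0.41741, P(box E | data) = 0.31306.
The predictive probability is P(blue next | data) = (4/5)(0.09783) + (1/4)(0.046484) + (1/4)(0.12522) + (3/4)(0.41741) + (2/5)(0.31306) = 0.55947.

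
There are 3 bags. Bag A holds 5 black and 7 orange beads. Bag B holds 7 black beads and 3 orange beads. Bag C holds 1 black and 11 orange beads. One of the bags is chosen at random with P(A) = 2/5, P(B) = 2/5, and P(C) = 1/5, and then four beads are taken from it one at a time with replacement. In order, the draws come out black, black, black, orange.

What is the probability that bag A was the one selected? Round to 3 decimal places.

0.290

For each hypothesis, P(data | H) works out to: P(data | bag A) = (5/12)(5/12)(5/12)(7/12) = 0.042197; P(data | bag B) = (7/10)(7/10)(7/10)(3/10) = 0.1029; P(data | bag C) = (1/12)(1/12)(1/12)(11/12) = 0.00053048.
The prior-weighted likelihoods are 2/5 · 0.042197 = 0.016879, 2/5 · 0.1029 = 0.04116, 1/5 · 0.00053048 = 0.0001061; with total 0.058145.
So P(bag A | data) = (0.016879) / (0.058145) = 0.29029.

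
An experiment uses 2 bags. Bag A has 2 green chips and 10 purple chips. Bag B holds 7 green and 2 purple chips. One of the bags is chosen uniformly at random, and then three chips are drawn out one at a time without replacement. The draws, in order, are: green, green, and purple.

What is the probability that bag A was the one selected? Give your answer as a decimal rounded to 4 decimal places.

The likelihood of the observed sequence under each hypothesis: P(data | bag A) = (2/12)(1/11)(10/10) = 1/66; P(data | bag B) = (7/9)(6/8)(2/7) = 1/6.
Multiplying each by its prior: 1/2 · 1/66 = 1/132, 1/2 · 1/6 = 1/12; with total 1/11.
Therefore the posterior P(bag A | data) = (1/132) / (1/11) = 1/12.

0.0833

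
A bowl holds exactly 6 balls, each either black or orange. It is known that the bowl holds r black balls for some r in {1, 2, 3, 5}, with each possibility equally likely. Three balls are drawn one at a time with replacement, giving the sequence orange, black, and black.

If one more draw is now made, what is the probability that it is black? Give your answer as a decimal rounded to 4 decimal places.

For each hypothesis, P(data | H) works out to: P(data | r = 1) = (5/6)(1/6)(1/6) = 5/216; P(data | r = 2) = (4/6)(2/6)(2/6) = 2/27; P(data | r = 3) = (3/6)(3/6)(3/6) = 1/8; P(data | r = 5) = (1/6)(5/6)(5/6) = 25/216.
Multiplying each by its prior: 1/4 · 5/216 = 5/864, 1/4 · 2/27 = 1/54, 1/4 · 1/8 = 1/32, 1/4 · 25/216 = 25/864; with total 73/864.
The posterior is then P(r = 1 | data) = 5/73, P(r = 2 | data) = 16/73, P(r = 3 | data) = 27/73, P(r = 5 | data) = 25/73.
The predictive probability is P(black next | data) = (1/6)(5/73) + (1/3)(16/73) + (1/2)(27/73) + (5/6)(25/73) = 81/146.

0.5548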